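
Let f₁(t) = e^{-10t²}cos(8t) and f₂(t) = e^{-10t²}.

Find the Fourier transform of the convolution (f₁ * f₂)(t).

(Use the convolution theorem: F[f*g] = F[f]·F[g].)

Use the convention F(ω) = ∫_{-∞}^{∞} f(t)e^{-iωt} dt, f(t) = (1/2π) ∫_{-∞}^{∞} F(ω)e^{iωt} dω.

F[f₁*f₂](ω) = \frac{\pi \left(e^{\frac{4 \omega}{5}} + 1\right) e^{- \frac{\omega^{2}}{20} - \frac{2 \omega}{5} - \frac{8}{5}}}{20}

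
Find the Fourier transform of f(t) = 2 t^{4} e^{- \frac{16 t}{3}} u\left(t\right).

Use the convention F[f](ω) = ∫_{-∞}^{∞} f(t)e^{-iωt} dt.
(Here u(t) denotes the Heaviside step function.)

F(ω) = \frac{11664}{\left(3 i \omega + 16\right)^{5}}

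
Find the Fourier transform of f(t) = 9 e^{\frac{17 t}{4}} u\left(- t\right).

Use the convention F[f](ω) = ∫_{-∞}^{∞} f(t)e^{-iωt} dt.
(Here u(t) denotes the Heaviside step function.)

F(ω) = - \frac{36}{4 i \omega - 17}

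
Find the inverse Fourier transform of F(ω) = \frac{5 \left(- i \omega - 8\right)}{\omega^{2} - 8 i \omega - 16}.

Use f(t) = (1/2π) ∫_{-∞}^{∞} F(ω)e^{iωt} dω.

f(t) = 5 \left(4 t + 1\right) e^{- 4 t} u\left(t\right)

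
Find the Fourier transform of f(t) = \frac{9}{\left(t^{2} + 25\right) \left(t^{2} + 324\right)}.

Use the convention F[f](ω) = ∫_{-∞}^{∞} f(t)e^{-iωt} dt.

F(ω) = \frac{\pi \left(18 e^{13 \left|{\omega}\right|} - 5\right) e^{- 18 \left|{\omega}\right|}}{2990}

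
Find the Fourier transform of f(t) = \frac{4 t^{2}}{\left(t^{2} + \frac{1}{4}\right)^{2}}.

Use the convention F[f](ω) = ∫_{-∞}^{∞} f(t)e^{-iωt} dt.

F(ω) = 2 \pi \left(2 - \left|{\omega}\right|\right) e^{- \frac{\left|{\omega}\right|}{2}}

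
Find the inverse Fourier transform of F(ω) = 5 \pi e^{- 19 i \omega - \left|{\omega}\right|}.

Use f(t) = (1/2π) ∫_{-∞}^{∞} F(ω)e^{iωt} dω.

f(t) = \frac{5}{\left(t - 19\right)^{2} + 1}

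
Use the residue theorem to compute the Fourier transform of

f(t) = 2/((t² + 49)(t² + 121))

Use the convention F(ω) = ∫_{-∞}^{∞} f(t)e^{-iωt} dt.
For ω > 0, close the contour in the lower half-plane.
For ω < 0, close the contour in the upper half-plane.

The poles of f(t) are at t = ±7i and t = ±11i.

Let g(z) = f(z)e^{-iωz}; for large |z| the factor e^{-iωz} decays in the lower half-plane when ω > 0 and in the upper half-plane when ω < 0.

Case ω > 0 (lower half-plane, clockwise contour ⇒ F(ω) = -2πi·ΣRes):
  Res_{z = - 7 i} g(z) = \frac{i e^{- 7 \omega}}{504}
  Res_{z = - 11 i} g(z) = - \frac{i e^{- 11 \omega}}{792}
  F(ω) = -2πi·ΣRes = \frac{\pi \left(11 e^{4 \omega} - 7\right) e^{- 11 \omega}}{2772}

Case ω < 0 (upper half-plane, counterclockwise contour ⇒ F(ω) = +2πi·ΣRes):
  Res_{z = 7 i} g(z) = - \frac{i e^{7 \omega}}{504}
  Res_{z = 11 i} g(z) = \frac{i e^{11 \omega}}{792}
  F(ω) = 2πi·ΣRes = \frac{\pi \left(11 - 7 e^{4 \omega}\right) e^{7 \omega}}{2772}

Both cases combine into a single formula in |ω|:

F(ω) = \frac{\pi \left(11 e^{4 \left|{\omega}\right|} - 7\right) e^{- 11 \left|{\omega}\right|}}{2772}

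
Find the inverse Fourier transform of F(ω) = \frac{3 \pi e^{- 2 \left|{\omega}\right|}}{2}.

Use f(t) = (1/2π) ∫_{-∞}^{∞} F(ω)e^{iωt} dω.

f(t) = \frac{3}{t^{2} + 4}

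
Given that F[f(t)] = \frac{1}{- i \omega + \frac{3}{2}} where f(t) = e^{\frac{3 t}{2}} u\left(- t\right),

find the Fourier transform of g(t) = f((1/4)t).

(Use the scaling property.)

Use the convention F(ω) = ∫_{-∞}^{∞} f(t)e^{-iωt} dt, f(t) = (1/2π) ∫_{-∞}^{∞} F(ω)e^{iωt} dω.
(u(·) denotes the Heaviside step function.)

F[g](ω) = - \frac{8}{8 i \omega - 3}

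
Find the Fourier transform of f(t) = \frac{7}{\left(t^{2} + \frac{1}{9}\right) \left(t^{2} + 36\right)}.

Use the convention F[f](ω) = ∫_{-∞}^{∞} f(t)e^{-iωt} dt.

F(ω) = - \frac{21 \pi e^{- 6 \left|{\omega}\right|}}{646} + \frac{189 \pi e^{- \frac{\left|{\omega}\right|}{3}}}{323}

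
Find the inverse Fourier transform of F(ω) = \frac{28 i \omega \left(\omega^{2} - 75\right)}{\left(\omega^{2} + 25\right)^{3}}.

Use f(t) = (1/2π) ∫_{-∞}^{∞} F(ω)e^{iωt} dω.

f(t) = 7 t e^{- 5 \left|{t}\right|} \left|{t}\right|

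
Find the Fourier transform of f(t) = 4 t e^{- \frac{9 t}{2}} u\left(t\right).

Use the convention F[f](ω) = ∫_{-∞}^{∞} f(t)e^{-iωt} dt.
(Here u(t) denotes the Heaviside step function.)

F(ω) = \frac{16}{\left(2 i \omega + 9\right)^{2}}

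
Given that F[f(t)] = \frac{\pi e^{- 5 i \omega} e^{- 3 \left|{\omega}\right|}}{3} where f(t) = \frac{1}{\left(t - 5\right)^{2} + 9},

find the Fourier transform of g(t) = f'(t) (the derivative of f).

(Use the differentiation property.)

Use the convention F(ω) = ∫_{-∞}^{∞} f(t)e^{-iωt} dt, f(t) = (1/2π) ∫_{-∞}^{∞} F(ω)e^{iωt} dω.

F[g](ω) = \frac{i \pi \omega e^{- 5 i \omega - 3 \left|{\omega}\right|}}{3}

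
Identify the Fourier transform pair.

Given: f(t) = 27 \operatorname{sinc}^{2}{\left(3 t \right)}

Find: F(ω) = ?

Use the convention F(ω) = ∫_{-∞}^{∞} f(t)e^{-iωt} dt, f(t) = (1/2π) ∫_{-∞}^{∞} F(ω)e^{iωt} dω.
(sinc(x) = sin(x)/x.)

F(ω) = \begin{cases} \frac{3 \pi \left(6 - \left|{\omega}\right|\right)}{2} & \text{for}\: \omega > -6 \wedge \omega < 6 \\0 & \text{otherwise} \end{cases}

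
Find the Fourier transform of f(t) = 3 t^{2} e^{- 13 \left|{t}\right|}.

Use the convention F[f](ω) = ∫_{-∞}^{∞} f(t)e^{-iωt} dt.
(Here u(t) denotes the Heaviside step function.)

F(ω) = \frac{156 \left(169 - 3 \omega^{2}\right)}{\left(\omega^{2} + 169\right)^{3}}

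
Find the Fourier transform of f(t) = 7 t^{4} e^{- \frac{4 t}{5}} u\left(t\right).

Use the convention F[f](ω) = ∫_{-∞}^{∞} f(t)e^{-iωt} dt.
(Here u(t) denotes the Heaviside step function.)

F(ω) = \frac{525000}{\left(5 i \omega + 4\right)^{5}}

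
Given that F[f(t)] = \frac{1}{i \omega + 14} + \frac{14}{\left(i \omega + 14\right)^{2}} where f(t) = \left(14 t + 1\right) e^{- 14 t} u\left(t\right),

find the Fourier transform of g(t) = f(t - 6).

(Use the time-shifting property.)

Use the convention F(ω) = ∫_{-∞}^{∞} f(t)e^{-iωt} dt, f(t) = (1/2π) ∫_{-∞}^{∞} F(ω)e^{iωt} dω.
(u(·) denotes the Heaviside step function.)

F[g](ω) = \frac{\left(- i \omega - 28\right) e^{- 6 i \omega}}{\omega^{2} - 28 i \omega - 196}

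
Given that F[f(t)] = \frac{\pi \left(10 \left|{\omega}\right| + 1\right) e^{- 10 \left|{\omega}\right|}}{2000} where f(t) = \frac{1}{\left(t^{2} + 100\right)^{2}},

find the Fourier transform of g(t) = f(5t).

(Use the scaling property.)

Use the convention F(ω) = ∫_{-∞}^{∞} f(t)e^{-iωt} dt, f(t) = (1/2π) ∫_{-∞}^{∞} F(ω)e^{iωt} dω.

F[g](ω) = \frac{\pi \left(2 \left|{\omega}\right| + 1\right) e^{- 2 \left|{\omega}\right|}}{10000}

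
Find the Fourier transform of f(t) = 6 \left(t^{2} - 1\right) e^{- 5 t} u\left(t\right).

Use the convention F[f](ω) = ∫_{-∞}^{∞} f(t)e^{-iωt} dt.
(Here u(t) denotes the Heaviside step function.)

F(ω) = \frac{6 \left(2 i \omega - \left(i \omega + 5\right)^{3} + 10\right)}{\left(i \omega + 5\right)^{4}}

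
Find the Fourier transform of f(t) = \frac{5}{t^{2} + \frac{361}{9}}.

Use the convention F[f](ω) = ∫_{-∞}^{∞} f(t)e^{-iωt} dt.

F(ω) = \frac{15 \pi e^{- \frac{19 \left|{\omega}\right|}{3}}}{19}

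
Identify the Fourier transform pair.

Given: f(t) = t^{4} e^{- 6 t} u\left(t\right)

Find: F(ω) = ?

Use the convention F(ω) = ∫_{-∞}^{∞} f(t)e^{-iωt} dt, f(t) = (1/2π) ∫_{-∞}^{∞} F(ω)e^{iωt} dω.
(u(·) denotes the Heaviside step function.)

F(ω) = \frac{24}{\left(i \omega + 6\right)^{5}}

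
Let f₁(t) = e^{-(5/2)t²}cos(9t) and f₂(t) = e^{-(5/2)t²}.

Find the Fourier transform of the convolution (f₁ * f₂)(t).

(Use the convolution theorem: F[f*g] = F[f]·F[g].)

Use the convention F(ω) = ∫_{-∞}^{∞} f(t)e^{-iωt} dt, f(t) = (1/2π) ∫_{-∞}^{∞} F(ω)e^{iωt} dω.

F[f₁*f₂](ω) = \frac{\pi \left(e^{\frac{18 \omega}{5}} + 1\right) e^{- \frac{\omega^{2}}{5} - \frac{9 \omega}{5} - \frac{81}{10}}}{5}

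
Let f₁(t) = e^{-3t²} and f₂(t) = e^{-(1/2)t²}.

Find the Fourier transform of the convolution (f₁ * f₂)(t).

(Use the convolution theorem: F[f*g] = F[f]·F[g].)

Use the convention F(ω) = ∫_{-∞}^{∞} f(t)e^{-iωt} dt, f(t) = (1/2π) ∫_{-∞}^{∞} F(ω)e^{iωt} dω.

F[f₁*f₂](ω) = \frac{\sqrt{6} \pi e^{- \frac{7 \omega^{2}}{12}}}{3}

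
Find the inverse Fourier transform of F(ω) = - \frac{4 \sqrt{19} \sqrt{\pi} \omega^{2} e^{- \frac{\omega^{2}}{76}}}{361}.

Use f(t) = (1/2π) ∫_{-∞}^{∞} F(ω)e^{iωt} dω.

f(t) = 4 \left(76 t^{2} - 2\right) e^{- 19 t^{2}}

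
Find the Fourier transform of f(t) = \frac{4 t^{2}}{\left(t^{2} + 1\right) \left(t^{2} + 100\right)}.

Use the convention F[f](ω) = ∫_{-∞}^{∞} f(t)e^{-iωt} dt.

F(ω) = \frac{4 \pi \left(10 - e^{9 \left|{\omega}\right|}\right) e^{- 10 \left|{\omega}\right|}}{99}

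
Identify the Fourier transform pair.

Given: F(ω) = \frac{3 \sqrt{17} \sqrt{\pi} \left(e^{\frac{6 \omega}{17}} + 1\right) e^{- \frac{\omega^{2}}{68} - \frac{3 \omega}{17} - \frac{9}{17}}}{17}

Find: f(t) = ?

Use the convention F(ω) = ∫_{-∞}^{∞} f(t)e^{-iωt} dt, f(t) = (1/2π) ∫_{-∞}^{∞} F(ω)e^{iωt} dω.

f(t) = 6 e^{- 17 t^{2}} \cos{\left(6 t \right)}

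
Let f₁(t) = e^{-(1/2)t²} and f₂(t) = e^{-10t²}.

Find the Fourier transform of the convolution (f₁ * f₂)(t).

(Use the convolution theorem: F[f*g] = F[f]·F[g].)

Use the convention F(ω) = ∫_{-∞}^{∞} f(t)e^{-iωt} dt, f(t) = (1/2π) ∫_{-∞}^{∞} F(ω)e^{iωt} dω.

F[f₁*f₂](ω) = \frac{\sqrt{5} \pi e^{- \frac{21 \omega^{2}}{40}}}{5}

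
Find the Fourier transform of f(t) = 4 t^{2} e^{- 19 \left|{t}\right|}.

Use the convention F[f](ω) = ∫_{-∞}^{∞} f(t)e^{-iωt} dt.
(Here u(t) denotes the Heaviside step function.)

F(ω) = \frac{304 \left(361 - 3 \omega^{2}\right)}{\left(\omega^{2} + 361\right)^{3}}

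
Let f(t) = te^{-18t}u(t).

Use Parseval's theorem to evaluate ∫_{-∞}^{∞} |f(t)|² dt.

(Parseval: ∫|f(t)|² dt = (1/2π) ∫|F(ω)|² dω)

∫|f(t)|² dt = \frac{1}{23328}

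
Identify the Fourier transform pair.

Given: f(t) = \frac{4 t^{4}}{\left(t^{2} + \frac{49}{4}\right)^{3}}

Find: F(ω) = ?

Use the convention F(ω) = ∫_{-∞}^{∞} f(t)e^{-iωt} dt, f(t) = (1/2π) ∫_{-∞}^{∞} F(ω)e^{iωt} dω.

F(ω) = \frac{\pi \left(49 \omega^{2} - 70 \left|{\omega}\right| + 12\right) e^{- \frac{7 \left|{\omega}\right|}{2}}}{28}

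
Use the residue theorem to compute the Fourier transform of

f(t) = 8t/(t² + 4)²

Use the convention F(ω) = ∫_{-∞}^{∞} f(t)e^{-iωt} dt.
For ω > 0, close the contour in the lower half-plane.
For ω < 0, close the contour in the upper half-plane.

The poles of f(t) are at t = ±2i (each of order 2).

Let g(z) = f(z)e^{-iωz}; for large |z| the factor e^{-iωz} decays in the lower half-plane when ω > 0 and in the upper half-plane when ω < 0.

Case ω > 0 (lower half-plane, clockwise contour ⇒ F(ω) = -2πi·ΣRes):
  Res_{z = - 2 i} g(z) = \omega e^{- 2 \omega} (pole of order 2)
  F(ω) = -2πi·ΣRes = - 2 i \pi \omega e^{- 2 \omega}

Case ω < 0 (upper half-plane, counterclockwise contour ⇒ F(ω) = +2πi·ΣRes):
  Res_{z = 2 i} g(z) = - \omega e^{2 \omega} (pole of order 2)
  F(ω) = 2πi·ΣRes = - 2 i \pi \omega e^{2 \omega}

Both cases combine into a single formula in |ω|:

F(ω) = - 2 i \pi \omega e^{- 2 \left|{\omega}\right|}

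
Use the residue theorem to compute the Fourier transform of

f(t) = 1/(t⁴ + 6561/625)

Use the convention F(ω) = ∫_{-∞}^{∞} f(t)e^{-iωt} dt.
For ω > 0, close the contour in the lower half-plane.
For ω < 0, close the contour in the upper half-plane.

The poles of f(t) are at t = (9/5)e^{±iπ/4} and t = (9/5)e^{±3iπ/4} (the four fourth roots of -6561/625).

Let g(z) = f(z)e^{-iωz}; for large |z| the factor e^{-iωz} decays in the lower half-plane when ω > 0 and in the upper half-plane when ω < 0.

Case ω > 0 (lower half-plane, clockwise contour ⇒ F(ω) = -2πi·ΣRes):
  Res_{z = - \frac{9 \sqrt{2}}{10} - \frac{9 \sqrt{2} i}{10}} g(z) = \frac{125 \sqrt{2} i \left(1 - i\right) e^{\frac{9 \sqrt{2} \omega \left(-1 + i\right)}{10}}}{5832}
  Res_{z = \frac{9 \sqrt{2}}{10} - \frac{9 \sqrt{2} i}{10}} g(z) = \frac{125 \sqrt{2} i \left(1 + i\right) e^{- \frac{9 \sqrt{2} \omega \left(1 + i\right)}{10}}}{5832}
  F(ω) = -2πi·ΣRes = \frac{125 \sqrt{2} \pi \left(1 - i\right) \left(e^{\frac{9 \sqrt{2} i \omega}{5}} + i\right) e^{- \frac{9 \sqrt{2} \omega \left(1 + i\right)}{10}}}{2916} = \frac{125 \pi e^{- \frac{9 \sqrt{2} \omega}{10}} \sin{\left(\frac{9 \sqrt{2} \omega}{10} + \frac{\pi}{4} \right)}}{729}

Case ω < 0 (upper half-plane, counterclockwise contour ⇒ F(ω) = +2πi·ΣRes):
  Res_{z = \frac{9 \sqrt{2}}{10} + \frac{9 \sqrt{2} i}{10}} g(z) = \frac{125 \sqrt{2} i \left(-1 + i\right) e^{\frac{9 \sqrt{2} \omega \left(1 - i\right)}{10}}}{5832}
  Res_{z = - \frac{9 \sqrt{2}}{10} + \frac{9 \sqrt{2} i}{10}} g(z) = \frac{125 \sqrt{2} \left(1 - i\right) e^{\frac{9 \sqrt{2} \omega \left(1 + i\right)}{10}}}{5832}
  F(ω) = 2πi·ΣRes = - \frac{125 \sqrt{2} i \pi \left(i \left(1 - i\right) e^{\frac{9 \sqrt{2} \omega \left(1 - i\right)}{10}} - \left(1 - i\right) e^{\frac{9 \sqrt{2} \omega \left(1 + i\right)}{10}}\right)}{2916} = \frac{125 \pi e^{\frac{9 \sqrt{2} \omega}{10}} \cos{\left(\frac{9 \sqrt{2} \omega}{10} + \frac{\pi}{4} \right)}}{729}

Both cases combine into a single formula in |ω|:

F(ω) = \frac{125 \pi e^{- \frac{9 \sqrt{2} \left|{\omega}\right|}{10}} \sin{\left(\frac{9 \sqrt{2} \left|{\omega}\right|}{10} + \frac{\pi}{4} \right)}}{729}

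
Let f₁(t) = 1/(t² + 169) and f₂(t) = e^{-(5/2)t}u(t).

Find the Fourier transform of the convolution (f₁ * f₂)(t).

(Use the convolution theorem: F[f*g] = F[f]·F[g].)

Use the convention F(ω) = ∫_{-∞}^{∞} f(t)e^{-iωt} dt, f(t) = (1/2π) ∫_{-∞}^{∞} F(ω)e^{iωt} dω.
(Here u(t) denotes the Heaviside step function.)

F[f₁*f₂](ω) = \frac{2 \pi e^{- 13 \left|{\omega}\right|}}{13 \left(2 i \omega + 5\right)}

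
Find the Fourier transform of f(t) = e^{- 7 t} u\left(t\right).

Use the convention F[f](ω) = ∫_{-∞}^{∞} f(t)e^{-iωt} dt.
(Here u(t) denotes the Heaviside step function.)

F(ω) = \frac{1}{i \omega + 7}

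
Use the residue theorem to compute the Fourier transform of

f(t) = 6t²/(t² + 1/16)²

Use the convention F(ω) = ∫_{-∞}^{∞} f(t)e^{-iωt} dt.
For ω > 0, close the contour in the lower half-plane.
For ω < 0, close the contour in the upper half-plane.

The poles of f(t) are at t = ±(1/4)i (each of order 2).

Let g(z) = f(z)e^{-iωz}; for large |z| the factor e^{-iωz} decays in the lower half-plane when ω > 0 and in the upper half-plane when ω < 0.

Case ω > 0 (lower half-plane, clockwise contour ⇒ F(ω) = -2πi·ΣRes):
  Res_{z = - \frac{i}{4}} g(z) = \frac{3 i \left(4 - \omega\right) e^{- \frac{\omega}{4}}}{2} (pole of order 2)
  F(ω) = -2πi·ΣRes = 3 \pi \left(4 - \omega\right) e^{- \frac{\omega}{4}}

Case ω < 0 (upper half-plane, counterclockwise contour ⇒ F(ω) = +2πi·ΣRes):
  Res_{z = \frac{i}{4}} g(z) = \frac{3 i \left(- \omega - 4\right) e^{\frac{\omega}{4}}}{2} (pole of order 2)
  F(ω) = 2πi·ΣRes = 3 \pi \left(\omega + 4\right) e^{\frac{\omega}{4}}

Both cases combine into a single formula in |ω|:

F(ω) = 3 \pi \left(4 - \left|{\omega}\right|\right) e^{- \frac{\left|{\omega}\right|}{4}}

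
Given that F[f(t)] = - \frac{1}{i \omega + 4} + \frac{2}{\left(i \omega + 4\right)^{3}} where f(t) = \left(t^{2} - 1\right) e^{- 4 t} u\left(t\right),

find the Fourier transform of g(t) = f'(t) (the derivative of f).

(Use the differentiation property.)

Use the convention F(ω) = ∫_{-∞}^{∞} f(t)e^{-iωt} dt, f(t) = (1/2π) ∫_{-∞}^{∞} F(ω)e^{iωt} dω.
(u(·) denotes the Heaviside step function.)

F[g](ω) = \frac{i \omega \left(2 i \omega - \left(i \omega + 4\right)^{3} + 8\right)}{\left(i \omega + 4\right)^{4}}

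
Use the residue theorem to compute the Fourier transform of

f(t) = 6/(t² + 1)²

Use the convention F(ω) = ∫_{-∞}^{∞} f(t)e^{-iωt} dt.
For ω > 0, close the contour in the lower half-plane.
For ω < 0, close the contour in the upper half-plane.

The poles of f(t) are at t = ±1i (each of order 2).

Let g(z) = f(z)e^{-iωz}; for large |z| the factor e^{-iωz} decays in the lower half-plane when ω > 0 and in the upper half-plane when ω < 0.

Case ω > 0 (lower half-plane, clockwise contour ⇒ F(ω) = -2πi·ΣRes):
  Res_{z = - i} g(z) = \frac{3 i \left(\omega + 1\right) e^{- \omega}}{2} (pole of order 2)
  F(ω) = -2πi·ΣRes = 3 \pi \left(\omega + 1\right) e^{- \omega}

Case ω < 0 (upper half-plane, counterclockwise contour ⇒ F(ω) = +2πi·ΣRes):
  Res_{z = i} g(z) = \frac{3 i \left(\omega - 1\right) e^{\omega}}{2} (pole of order 2)
  F(ω) = 2πi·ΣRes = 3 \pi \left(1 - \omega\right) e^{\omega}

Both cases combine into a single formula in |ω|:

F(ω) = 3 \pi \left(\left|{\omega}\right| + 1\right) e^{- \left|{\omega}\right|}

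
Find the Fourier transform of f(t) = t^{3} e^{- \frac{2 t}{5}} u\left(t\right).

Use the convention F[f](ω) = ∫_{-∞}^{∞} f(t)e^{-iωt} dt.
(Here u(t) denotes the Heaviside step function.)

F(ω) = \frac{3750}{\left(5 i \omega + 2\right)^{4}}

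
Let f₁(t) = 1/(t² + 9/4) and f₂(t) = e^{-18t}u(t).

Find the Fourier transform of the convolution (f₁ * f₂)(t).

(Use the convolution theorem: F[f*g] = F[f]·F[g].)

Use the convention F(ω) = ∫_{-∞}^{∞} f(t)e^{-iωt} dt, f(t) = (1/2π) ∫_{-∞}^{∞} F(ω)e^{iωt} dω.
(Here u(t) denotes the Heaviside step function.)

F[f₁*f₂](ω) = \frac{2 \pi e^{- \frac{3 \left|{\omega}\right|}{2}}}{3 \left(i \omega + 18\right)}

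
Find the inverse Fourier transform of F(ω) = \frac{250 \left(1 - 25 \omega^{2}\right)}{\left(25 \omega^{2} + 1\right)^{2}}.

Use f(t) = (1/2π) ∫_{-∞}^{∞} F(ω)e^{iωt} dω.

f(t) = 5 e^{- \frac{\left|{t}\right|}{5}} \left|{t}\right|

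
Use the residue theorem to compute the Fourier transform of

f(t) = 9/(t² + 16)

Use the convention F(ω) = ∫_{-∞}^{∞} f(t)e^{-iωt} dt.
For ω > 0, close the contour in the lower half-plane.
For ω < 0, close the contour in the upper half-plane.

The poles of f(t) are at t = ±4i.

Let g(z) = f(z)e^{-iωz}; for large |z| the factor e^{-iωz} decays in the lower half-plane when ω > 0 and in the upper half-plane when ω < 0.

Case ω > 0 (lower half-plane, clockwise contour ⇒ F(ω) = -2πi·ΣRes):
  Res_{z = - 4 i} g(z) = \frac{9 i e^{- 4 \omega}}{8}
  F(ω) = -2πi·ΣRes = \frac{9 \pi e^{- 4 \omega}}{4}

Case ω < 0 (upper half-plane, counterclockwise contour ⇒ F(ω) = +2πi·ΣRes):
  Res_{z = 4 i} g(z) = - \frac{9 i e^{4 \omega}}{8}
  F(ω) = 2πi·ΣRes = \frac{9 \pi e^{4 \omega}}{4}

Both cases combine into a single formula in |ω|:

F(ω) = \frac{9 \pi e^{- 4 \left|{\omega}\right|}}{4}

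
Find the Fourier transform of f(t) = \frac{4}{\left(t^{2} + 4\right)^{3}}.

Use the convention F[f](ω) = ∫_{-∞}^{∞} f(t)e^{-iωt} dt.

F(ω) = \frac{\pi \left(4 \omega^{2} + 6 \left|{\omega}\right| + 3\right) e^{- 2 \left|{\omega}\right|}}{64}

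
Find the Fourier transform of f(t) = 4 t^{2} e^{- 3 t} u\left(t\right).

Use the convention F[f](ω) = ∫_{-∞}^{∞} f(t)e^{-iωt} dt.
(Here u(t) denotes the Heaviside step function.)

F(ω) = \frac{8}{\left(i \omega + 3\right)^{3}}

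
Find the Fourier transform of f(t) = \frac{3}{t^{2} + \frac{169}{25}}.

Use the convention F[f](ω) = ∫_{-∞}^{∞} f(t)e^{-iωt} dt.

F(ω) = \frac{15 \pi e^{- \frac{13 \left|{\omega}\right|}{5}}}{13}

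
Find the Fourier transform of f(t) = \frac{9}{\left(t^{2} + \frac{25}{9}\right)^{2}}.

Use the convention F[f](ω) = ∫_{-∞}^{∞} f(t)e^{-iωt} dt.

F(ω) = \frac{81 \pi \left(5 \left|{\omega}\right| + 3\right) e^{- \frac{5 \left|{\omega}\right|}{3}}}{250}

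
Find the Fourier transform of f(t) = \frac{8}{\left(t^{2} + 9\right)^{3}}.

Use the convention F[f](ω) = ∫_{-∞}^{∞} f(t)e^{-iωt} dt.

F(ω) = \frac{\pi \left(3 \omega^{2} + 3 \left|{\omega}\right| + 1\right) e^{- 3 \left|{\omega}\right|}}{81}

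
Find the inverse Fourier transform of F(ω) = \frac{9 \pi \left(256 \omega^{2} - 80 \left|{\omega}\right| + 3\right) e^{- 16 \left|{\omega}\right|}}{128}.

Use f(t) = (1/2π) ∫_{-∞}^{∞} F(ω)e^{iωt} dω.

f(t) = \frac{9 t^{4}}{\left(t^{2} + 256\right)^{3}}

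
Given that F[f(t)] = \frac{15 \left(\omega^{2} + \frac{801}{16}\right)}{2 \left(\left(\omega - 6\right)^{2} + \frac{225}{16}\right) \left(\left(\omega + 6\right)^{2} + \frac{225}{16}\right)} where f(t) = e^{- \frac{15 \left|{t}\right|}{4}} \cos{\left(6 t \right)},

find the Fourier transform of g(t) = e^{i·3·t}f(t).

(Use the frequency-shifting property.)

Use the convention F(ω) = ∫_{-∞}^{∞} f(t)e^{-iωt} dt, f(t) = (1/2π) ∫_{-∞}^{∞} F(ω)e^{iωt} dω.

F[g](ω) = \frac{120 \left(16 \left(\omega - 3\right)^{2} + 801\right)}{\left(16 \left(\omega - 9\right)^{2} + 225\right) \left(16 \left(\omega + 3\right)^{2} + 225\right)}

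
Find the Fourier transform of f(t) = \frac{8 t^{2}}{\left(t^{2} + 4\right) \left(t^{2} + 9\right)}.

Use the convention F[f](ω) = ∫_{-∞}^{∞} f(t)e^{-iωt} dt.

F(ω) = \frac{8 \pi \left(3 - 2 e^{\left|{\omega}\right|}\right) e^{- 3 \left|{\omega}\right|}}{5}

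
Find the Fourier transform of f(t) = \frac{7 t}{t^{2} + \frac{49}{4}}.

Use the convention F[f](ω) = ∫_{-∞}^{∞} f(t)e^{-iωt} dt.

F(ω) = - 7 i \pi e^{- \frac{7 \left|{\omega}\right|}{2}} \operatorname{sign}{\left(\omega \right)}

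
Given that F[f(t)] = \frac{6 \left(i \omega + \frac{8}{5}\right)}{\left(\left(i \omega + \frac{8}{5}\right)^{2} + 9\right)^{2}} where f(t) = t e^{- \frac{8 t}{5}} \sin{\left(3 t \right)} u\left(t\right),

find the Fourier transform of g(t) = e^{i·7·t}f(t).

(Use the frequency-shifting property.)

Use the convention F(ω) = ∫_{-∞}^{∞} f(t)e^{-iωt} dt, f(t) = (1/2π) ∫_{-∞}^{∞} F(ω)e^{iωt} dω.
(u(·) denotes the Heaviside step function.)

F[g](ω) = \frac{750 \left(5 i \left(\omega - 7\right) + 8\right)}{\left(\left(5 i \left(\omega - 7\right) + 8\right)^{2} + 225\right)^{2}}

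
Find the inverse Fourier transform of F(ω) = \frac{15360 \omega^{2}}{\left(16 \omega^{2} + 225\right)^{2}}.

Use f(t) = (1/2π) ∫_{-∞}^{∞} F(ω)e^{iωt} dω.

f(t) = 4 \left(1 - \frac{15 \left|{t}\right|}{4}\right) e^{- \frac{15 \left|{t}\right|}{4}}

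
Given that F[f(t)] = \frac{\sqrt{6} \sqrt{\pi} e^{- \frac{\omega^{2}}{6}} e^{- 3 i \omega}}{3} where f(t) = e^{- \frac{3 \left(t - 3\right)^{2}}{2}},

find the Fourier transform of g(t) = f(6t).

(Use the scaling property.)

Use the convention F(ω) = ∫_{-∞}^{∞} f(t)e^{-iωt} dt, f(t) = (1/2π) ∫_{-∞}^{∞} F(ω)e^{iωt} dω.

F[g](ω) = \frac{\sqrt{6} \sqrt{\pi} e^{- \frac{\omega \left(\omega + 108 i\right)}{216}}}{18}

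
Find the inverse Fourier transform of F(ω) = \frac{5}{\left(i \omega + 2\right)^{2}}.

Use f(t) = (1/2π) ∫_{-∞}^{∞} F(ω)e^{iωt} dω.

f(t) = 5 t e^{- 2 t} u\left(t\right)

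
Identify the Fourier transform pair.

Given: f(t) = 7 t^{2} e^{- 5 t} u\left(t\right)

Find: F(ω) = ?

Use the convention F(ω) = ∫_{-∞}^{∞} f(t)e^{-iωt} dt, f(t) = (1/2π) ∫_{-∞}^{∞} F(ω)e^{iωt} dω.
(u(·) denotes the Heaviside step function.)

F(ω) = \frac{14}{\left(i \omega + 5\right)^{3}}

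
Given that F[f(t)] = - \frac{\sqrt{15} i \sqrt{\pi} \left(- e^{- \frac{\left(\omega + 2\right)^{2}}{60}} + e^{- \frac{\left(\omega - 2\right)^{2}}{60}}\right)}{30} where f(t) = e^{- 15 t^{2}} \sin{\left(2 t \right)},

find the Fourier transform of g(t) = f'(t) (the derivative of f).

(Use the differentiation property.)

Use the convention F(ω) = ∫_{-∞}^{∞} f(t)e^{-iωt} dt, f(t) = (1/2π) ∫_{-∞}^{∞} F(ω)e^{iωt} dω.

F[g](ω) = \frac{\sqrt{15} \sqrt{\pi} \omega \left(e^{\frac{2 \omega}{15}} - 1\right) e^{- \frac{\omega^{2}}{60} - \frac{\omega}{15} - \frac{1}{15}}}{30}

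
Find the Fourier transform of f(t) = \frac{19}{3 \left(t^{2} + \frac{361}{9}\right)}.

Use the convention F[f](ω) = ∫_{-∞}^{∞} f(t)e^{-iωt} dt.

F(ω) = \pi e^{- \frac{19 \left|{\omega}\right|}{3}}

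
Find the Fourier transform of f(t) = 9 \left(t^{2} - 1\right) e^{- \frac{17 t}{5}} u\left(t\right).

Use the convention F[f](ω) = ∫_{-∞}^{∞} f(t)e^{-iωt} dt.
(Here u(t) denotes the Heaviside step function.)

F(ω) = \frac{45 \left(250 i \omega - \left(5 i \omega + 17\right)^{3} + 850\right)}{\left(5 i \omega + 17\right)^{4}}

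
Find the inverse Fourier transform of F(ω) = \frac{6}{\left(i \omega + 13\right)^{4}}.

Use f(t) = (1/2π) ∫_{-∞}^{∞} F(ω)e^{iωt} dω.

f(t) = t^{3} e^{- 13 t} u\left(t\right)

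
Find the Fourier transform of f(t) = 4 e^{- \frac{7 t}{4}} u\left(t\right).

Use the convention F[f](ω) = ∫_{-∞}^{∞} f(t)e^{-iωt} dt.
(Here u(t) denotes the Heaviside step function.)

F(ω) = \frac{16}{4 i \omega + 7}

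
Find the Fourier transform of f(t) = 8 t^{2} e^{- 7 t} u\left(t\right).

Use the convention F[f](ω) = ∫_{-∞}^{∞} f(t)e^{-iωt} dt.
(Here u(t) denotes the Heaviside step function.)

F(ω) = \frac{16}{\left(i \omega + 7\right)^{3}}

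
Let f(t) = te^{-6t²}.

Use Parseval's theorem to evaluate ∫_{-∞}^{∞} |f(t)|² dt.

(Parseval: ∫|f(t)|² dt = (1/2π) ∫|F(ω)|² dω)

∫|f(t)|² dt = \frac{\sqrt{3} \sqrt{\pi}}{144}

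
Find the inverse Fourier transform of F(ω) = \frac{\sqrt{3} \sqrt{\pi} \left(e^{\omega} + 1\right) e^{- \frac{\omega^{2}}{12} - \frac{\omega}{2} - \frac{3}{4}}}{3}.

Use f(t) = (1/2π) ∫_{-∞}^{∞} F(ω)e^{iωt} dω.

f(t) = 2 e^{- 3 t^{2}} \cos{\left(3 t \right)}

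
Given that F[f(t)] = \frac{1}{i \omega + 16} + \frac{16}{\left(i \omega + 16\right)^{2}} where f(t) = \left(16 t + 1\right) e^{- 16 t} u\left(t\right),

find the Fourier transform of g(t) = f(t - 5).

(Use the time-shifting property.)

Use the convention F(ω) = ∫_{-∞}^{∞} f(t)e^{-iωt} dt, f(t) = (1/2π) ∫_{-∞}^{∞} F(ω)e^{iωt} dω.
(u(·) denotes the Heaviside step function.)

F[g](ω) = \frac{\left(- i \omega - 32\right) e^{- 5 i \omega}}{\omega^{2} - 32 i \omega - 256}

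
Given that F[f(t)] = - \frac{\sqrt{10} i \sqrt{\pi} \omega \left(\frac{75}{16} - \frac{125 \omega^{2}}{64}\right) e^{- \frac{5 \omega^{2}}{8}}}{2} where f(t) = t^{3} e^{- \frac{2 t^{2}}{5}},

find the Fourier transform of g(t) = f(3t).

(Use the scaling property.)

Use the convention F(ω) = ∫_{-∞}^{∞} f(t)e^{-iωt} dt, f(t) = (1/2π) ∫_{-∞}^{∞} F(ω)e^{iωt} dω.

F[g](ω) = \frac{25 \sqrt{10} i \sqrt{\pi} \omega \left(5 \omega^{2} - 108\right) e^{- \frac{5 \omega^{2}}{72}}}{10368}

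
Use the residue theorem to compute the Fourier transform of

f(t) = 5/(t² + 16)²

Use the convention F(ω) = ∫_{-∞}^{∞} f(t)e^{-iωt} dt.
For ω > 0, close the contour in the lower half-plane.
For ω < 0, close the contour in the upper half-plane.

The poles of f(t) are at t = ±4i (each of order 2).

Let g(z) = f(z)e^{-iωz}; for large |z| the factor e^{-iωz} decays in the lower half-plane when ω > 0 and in the upper half-plane when ω < 0.

Case ω > 0 (lower half-plane, clockwise contour ⇒ F(ω) = -2πi·ΣRes):
  Res_{z = - 4 i} g(z) = \frac{5 i \left(4 \omega + 1\right) e^{- 4 \omega}}{256} (pole of order 2)
  F(ω) = -2πi·ΣRes = \frac{5 \pi \left(4 \omega + 1\right) e^{- 4 \omega}}{128}

Case ω < 0 (upper half-plane, counterclockwise contour ⇒ F(ω) = +2πi·ΣRes):
  Res_{z = 4 i} g(z) = \frac{5 i \left(4 \omega - 1\right) e^{4 \omega}}{256} (pole of order 2)
  F(ω) = 2πi·ΣRes = \frac{5 \pi \left(1 - 4 \omega\right) e^{4 \omega}}{128}

Both cases combine into a single formula in |ω|:

F(ω) = \frac{5 \pi \left(4 \left|{\omega}\right| + 1\right) e^{- 4 \left|{\omega}\right|}}{128}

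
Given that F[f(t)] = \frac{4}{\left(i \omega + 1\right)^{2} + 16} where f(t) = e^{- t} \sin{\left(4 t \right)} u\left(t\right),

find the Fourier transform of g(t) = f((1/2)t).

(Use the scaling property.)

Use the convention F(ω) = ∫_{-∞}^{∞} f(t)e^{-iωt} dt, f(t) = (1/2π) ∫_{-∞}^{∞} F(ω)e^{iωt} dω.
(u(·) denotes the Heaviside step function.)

F[g](ω) = \frac{8}{\left(2 i \omega + 1\right)^{2} + 16}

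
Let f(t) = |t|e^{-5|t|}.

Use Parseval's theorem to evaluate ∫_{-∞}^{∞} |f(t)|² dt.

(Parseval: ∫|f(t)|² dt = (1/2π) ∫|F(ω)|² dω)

∫|f(t)|² dt = \frac{1}{250}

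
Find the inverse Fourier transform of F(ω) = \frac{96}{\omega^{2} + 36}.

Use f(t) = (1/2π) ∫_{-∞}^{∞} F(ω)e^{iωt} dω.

f(t) = 8 e^{- 6 \left|{t}\right|}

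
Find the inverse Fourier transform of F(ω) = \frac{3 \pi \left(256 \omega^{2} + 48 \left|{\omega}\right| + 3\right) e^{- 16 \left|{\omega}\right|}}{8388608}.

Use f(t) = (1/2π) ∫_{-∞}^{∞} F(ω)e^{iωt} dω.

f(t) = \frac{3}{\left(t^{2} + 256\right)^{3}}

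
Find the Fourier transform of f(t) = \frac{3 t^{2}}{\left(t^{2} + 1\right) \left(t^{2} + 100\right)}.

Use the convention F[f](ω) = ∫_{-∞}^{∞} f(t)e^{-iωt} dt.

F(ω) = \frac{\pi \left(10 - e^{9 \left|{\omega}\right|}\right) e^{- 10 \left|{\omega}\right|}}{33}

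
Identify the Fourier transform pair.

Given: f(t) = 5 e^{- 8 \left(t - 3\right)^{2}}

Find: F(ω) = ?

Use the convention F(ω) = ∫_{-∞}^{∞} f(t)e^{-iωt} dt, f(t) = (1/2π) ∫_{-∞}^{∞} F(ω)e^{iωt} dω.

F(ω) = \frac{5 \sqrt{2} \sqrt{\pi} e^{- \frac{\omega \left(\omega + 96 i\right)}{32}}}{4}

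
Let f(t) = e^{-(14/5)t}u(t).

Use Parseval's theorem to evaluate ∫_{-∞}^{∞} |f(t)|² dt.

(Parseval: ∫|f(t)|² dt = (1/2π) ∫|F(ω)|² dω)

∫|f(t)|² dt = \frac{5}{28}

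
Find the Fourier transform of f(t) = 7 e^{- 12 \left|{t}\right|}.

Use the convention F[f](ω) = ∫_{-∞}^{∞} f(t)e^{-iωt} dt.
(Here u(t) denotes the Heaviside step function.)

F(ω) = \frac{168}{\omega^{2} + 144}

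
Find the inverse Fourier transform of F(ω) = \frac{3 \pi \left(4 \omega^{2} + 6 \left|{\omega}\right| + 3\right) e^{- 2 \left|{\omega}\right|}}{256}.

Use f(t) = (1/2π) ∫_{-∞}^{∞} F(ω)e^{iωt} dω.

f(t) = \frac{3}{\left(t^{2} + 4\right)^{3}}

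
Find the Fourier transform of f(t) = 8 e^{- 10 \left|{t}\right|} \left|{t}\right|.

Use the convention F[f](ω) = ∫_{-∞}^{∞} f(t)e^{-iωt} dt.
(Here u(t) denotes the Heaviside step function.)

F(ω) = \frac{16 \left(100 - \omega^{2}\right)}{\left(\omega^{2} + 100\right)^{2}}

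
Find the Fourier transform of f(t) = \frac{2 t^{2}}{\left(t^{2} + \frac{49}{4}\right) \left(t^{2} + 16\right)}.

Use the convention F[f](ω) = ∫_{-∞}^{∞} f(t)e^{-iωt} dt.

F(ω) = \frac{32 \pi e^{- 4 \left|{\omega}\right|}}{15} - \frac{28 \pi e^{- \frac{7 \left|{\omega}\right|}{2}}}{15}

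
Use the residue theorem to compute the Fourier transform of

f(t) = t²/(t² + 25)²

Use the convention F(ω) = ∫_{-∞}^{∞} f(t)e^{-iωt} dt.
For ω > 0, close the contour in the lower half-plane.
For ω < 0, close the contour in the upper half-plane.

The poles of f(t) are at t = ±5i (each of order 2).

Let g(z) = f(z)e^{-iωz}; for large |z| the factor e^{-iωz} decays in the lower half-plane when ω > 0 and in the upper half-plane when ω < 0.

Case ω > 0 (lower half-plane, clockwise contour ⇒ F(ω) = -2πi·ΣRes):
  Res_{z = - 5 i} g(z) = \frac{i \left(1 - 5 \omega\right) e^{- 5 \omega}}{20} (pole of order 2)
  F(ω) = -2πi·ΣRes = \frac{\pi \left(1 - 5 \omega\right) e^{- 5 \omega}}{10}

Case ω < 0 (upper half-plane, counterclockwise contour ⇒ F(ω) = +2πi·ΣRes):
  Res_{z = 5 i} g(z) = \frac{i \left(- 5 \omega - 1\right) e^{5 \omega}}{20} (pole of order 2)
  F(ω) = 2πi·ΣRes = \frac{\pi \left(5 \omega + 1\right) e^{5 \omega}}{10}

Both cases combine into a single formula in |ω|:

F(ω) = \frac{\pi \left(1 - 5 \left|{\omega}\right|\right) e^{- 5 \left|{\omega}\right|}}{10}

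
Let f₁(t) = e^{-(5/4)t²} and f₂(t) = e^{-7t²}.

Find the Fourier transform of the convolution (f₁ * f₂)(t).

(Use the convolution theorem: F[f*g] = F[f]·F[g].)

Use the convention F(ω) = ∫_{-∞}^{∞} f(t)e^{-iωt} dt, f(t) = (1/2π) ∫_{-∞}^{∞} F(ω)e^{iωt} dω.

F[f₁*f₂](ω) = \frac{2 \sqrt{35} \pi e^{- \frac{33 \omega^{2}}{140}}}{35}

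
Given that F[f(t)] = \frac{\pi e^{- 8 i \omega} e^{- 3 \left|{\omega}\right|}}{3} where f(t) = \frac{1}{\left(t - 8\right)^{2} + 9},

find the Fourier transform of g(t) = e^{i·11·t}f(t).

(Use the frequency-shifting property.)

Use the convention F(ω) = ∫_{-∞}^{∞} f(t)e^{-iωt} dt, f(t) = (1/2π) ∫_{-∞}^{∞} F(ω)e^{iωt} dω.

F[g](ω) = \frac{\pi e^{- 8 i \left(\omega - 11\right) - 3 \left|{\omega - 11}\right|}}{3}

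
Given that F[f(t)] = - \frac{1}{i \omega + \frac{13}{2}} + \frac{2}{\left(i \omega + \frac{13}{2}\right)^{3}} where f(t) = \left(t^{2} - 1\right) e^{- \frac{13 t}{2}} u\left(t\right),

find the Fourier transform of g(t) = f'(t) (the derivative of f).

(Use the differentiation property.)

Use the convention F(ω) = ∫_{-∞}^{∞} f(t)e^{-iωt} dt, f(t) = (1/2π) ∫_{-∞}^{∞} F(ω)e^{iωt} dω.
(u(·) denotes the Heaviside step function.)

F[g](ω) = \frac{2 i \omega \left(16 i \omega - \left(2 i \omega + 13\right)^{3} + 104\right)}{\left(2 i \omega + 13\right)^{4}}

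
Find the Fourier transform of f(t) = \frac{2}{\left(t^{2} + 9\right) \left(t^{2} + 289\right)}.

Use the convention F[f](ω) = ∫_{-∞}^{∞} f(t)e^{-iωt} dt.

F(ω) = \frac{\pi \left(17 e^{14 \left|{\omega}\right|} - 3\right) e^{- 17 \left|{\omega}\right|}}{7140}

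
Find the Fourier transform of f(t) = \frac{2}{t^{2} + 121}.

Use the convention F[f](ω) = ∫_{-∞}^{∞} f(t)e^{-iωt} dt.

F(ω) = \frac{2 \pi e^{- 11 \left|{\omega}\right|}}{11}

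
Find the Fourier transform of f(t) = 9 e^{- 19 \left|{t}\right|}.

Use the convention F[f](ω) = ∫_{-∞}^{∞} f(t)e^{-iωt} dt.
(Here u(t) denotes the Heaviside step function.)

F(ω) = \frac{342}{\omega^{2} + 361}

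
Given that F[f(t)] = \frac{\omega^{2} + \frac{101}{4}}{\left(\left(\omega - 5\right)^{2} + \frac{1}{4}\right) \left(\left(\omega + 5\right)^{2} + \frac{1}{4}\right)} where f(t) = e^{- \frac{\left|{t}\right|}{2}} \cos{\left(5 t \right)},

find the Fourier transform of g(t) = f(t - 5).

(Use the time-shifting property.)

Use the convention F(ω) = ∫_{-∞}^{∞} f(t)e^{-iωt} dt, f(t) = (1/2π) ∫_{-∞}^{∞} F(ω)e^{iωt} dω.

F[g](ω) = \frac{4 \left(4 \omega^{2} + 101\right) e^{- 5 i \omega}}{16 \omega^{4} - 792 \omega^{2} + 10201}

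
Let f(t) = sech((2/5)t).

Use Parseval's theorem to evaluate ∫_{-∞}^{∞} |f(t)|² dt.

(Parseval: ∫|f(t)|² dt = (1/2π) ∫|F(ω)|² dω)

∫|f(t)|² dt = 5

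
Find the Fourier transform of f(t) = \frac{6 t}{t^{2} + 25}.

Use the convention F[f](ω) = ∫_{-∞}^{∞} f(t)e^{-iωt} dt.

F(ω) = - 6 i \pi e^{- 5 \left|{\omega}\right|} \operatorname{sign}{\left(\omega \right)}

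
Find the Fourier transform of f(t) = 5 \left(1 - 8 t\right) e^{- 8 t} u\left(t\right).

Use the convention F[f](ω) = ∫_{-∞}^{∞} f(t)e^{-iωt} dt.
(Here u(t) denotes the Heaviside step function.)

F(ω) = \frac{5 i \omega}{- \omega^{2} + 16 i \omega + 64}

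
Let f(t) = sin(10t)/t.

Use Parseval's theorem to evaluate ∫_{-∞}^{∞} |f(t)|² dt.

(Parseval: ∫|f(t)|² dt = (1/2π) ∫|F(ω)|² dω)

∫|f(t)|² dt = 10 \pi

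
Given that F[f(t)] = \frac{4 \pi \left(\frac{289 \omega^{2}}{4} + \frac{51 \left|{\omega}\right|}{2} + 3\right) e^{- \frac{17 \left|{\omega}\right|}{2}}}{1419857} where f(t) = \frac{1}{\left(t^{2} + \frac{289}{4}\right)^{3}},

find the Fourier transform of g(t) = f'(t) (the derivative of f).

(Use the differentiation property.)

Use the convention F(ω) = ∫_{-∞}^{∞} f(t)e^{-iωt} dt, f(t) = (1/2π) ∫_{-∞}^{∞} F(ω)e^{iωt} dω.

F[g](ω) = \frac{i \pi \omega \left(289 \omega^{2} + 102 \left|{\omega}\right| + 12\right) e^{- \frac{17 \left|{\omega}\right|}{2}}}{1419857}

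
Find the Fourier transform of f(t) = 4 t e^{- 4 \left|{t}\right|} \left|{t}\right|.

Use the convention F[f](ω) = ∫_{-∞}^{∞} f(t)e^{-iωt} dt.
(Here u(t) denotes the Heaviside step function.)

F(ω) = \frac{16 i \omega \left(\omega^{2} - 48\right)}{\left(\omega^{2} + 16\right)^{3}}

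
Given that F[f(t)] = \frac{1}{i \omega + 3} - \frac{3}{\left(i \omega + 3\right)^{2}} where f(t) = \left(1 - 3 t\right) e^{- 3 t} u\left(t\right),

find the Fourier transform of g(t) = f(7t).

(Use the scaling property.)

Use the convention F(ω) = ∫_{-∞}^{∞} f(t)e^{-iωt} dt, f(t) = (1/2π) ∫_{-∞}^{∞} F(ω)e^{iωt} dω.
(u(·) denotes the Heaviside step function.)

F[g](ω) = \frac{i \omega}{- \omega^{2} + 42 i \omega + 441}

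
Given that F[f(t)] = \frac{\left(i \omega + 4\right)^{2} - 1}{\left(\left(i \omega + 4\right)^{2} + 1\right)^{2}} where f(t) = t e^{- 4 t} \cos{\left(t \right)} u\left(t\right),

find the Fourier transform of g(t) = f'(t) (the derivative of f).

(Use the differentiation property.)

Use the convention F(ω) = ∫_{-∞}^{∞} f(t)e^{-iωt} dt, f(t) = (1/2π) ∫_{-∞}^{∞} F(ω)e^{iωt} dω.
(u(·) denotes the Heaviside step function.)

F[g](ω) = \frac{i \omega \left(\left(i \omega + 4\right)^{2} - 1\right)}{\left(\left(i \omega + 4\right)^{2} + 1\right)^{2}}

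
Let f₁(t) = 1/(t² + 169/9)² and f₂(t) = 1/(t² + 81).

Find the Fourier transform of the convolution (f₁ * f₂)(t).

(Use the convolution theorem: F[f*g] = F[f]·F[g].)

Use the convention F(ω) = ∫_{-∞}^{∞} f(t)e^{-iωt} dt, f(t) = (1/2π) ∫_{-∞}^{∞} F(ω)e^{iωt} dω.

F[f₁*f₂](ω) = \frac{\pi^{2} \left(13 \left|{\omega}\right| + 3\right) e^{- \frac{40 \left|{\omega}\right|}{3}}}{4394}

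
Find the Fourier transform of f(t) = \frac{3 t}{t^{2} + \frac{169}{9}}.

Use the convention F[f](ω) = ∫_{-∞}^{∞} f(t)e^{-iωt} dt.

F(ω) = - 3 i \pi e^{- \frac{13 \left|{\omega}\right|}{3}} \operatorname{sign}{\left(\omega \right)}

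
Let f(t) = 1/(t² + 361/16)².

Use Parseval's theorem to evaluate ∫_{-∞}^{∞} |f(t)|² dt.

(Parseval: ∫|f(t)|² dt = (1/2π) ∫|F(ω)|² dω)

∫|f(t)|² dt = \frac{5120 \pi}{893871739}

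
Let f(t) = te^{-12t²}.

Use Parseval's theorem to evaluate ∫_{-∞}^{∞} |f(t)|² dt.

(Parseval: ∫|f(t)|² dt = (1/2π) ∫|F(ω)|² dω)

∫|f(t)|² dt = \frac{\sqrt{6} \sqrt{\pi}}{576}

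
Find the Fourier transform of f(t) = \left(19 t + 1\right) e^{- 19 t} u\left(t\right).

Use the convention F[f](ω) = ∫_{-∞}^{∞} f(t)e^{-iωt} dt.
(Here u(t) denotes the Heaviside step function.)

F(ω) = \frac{- i \omega - 38}{\omega^{2} - 38 i \omega - 361}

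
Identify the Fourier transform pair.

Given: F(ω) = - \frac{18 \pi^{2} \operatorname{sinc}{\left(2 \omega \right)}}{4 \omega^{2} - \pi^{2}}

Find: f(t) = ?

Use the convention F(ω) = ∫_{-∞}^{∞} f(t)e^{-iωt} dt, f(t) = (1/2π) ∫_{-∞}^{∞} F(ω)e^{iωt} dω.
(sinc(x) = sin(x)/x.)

f(t) = 9 \left(\begin{cases} \frac{\cos{\left(\frac{\pi t}{2} \right)}}{2} + \frac{1}{2} & \text{for}\: \left|{t}\right| < 2 \\0 & \text{otherwise} \end{cases}\right)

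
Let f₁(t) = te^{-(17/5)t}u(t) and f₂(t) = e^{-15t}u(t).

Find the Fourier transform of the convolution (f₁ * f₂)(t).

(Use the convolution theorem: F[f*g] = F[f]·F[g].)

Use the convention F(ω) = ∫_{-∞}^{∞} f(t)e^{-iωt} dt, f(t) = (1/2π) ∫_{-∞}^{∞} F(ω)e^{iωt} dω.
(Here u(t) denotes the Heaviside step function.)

F[f₁*f₂](ω) = \frac{25}{\left(i \omega + 15\right) \left(5 i \omega + 17\right)^{2}}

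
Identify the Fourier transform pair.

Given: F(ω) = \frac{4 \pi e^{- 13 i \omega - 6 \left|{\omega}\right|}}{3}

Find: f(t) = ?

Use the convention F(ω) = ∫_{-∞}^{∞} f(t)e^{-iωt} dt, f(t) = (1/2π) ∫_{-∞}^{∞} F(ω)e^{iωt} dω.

f(t) = \frac{8}{\left(t - 13\right)^{2} + 36}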